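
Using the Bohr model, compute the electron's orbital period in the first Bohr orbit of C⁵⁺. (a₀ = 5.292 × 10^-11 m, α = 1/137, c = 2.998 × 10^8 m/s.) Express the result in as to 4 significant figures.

4.221 as

r = n²a₀/Z = 1²·5.292 × 10^-11/6 = 8.820 × 10^-12 m
v = Zαc/n = 6·0.007299·2.998 × 10^8/1 = 1.313 × 10^7 m/s
T = 2πr/v = 4.221 × 10^-18 s = 4.221 as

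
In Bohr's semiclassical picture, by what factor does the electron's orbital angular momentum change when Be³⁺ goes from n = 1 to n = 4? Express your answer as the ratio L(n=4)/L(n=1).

L = nℏ depends only on n, so L ∝ n.
L(n=4)/L(n=1) = (4/1)^1 = 4

4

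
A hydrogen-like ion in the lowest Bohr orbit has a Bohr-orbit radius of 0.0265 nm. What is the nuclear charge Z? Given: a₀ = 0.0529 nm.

2

r_n = n²a₀/Z ⇒ Z = n²a₀/r = 1² × 0.0529 / 0.0265 ≈ 2.00
Z = 2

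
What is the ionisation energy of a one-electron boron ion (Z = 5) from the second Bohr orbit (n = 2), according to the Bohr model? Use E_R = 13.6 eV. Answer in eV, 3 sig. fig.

E_n = −E_R·Z²/n² = −13.6 × 5²/2² eV = -85.0 eV
Ionisation energy = −E_n = 85.0 eV

85.0 eV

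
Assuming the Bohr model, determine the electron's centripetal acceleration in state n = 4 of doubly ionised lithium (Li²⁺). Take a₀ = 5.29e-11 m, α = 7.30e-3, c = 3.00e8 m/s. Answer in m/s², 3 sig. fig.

9.56e21 m/s²

r = n²a₀/Z = 2.82e-10 m, v = Zαc/n = 1.64e6 m/s
a = v²/r = (1.64e6)² / 2.82e-10 = 9.56e21 m/s²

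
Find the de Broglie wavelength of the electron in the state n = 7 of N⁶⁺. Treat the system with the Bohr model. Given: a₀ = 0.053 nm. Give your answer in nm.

The Bohr quantisation condition is nλ = 2πr_n.
r_n = n²a₀/Z = 0.37 nm
λ = 2πr_n/n = 2π·0.37/7 = 0.33 nm

0.33 nm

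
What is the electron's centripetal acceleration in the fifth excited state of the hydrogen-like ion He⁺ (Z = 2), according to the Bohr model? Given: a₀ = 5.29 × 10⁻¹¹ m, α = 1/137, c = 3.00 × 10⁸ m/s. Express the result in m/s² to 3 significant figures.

5.60 × 10²⁰ m/s²

r = n²a₀/Z = 9.52 × 10⁻¹⁰ m, v = Zαc/n = 7.30 × 10⁵ m/s
a = v²/r = (7.30 × 10⁵)² / 9.52 × 10⁻¹⁰ = 5.60 × 10²⁰ m/s²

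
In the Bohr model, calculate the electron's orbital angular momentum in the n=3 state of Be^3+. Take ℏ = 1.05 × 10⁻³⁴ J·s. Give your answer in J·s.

L_n = nℏ = 3 × 1.05 × 10⁻³⁴ = 3.15 × 10⁻³⁴ J·s

3.15 × 10⁻³⁴ J·s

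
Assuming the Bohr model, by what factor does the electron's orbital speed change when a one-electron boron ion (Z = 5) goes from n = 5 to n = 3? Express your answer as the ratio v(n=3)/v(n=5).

5/3

v ∝ Z^1 · n^-1; with Z fixed, v ∝ n^-1.
v(n=3)/v(n=5) = (3/5)^-1 = 5/3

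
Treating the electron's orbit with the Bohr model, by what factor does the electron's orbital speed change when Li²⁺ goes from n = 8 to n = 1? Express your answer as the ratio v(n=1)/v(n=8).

8

v ∝ Z^1 · n^-1; with Z fixed, v ∝ n^-1.
v(n=1)/v(n=8) = (1/8)^-1 = 8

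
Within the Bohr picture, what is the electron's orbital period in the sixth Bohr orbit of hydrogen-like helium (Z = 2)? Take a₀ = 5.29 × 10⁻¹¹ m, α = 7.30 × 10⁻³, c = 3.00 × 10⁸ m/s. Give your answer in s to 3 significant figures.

r = n²a₀/Z = 6²·5.29 × 10⁻¹¹/2 = 9.52 × 10⁻¹⁰ m
v = Zαc/n = 2·0.00730·3.00 × 10⁸/6 = 7.30 × 10⁵ m/s
T = 2πr/v = 8.20 × 10⁻¹⁵ s

8.20 × 10⁻¹⁵ s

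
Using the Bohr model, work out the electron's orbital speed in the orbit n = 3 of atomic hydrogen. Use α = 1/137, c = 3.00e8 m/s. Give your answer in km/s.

v_n = Zαc/n = 1 × 0.00730 × 3.00e8 / 3
    = 730 km/s

730 km/s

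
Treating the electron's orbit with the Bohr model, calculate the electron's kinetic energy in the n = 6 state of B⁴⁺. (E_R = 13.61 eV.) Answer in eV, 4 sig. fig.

9.451 eV

For a Coulomb orbit the virial theorem gives K = −E_n.
E_n = −E_R·Z²/n², so K = E_R·Z²/n² = 13.61 × 5²/6² = 9.451 eV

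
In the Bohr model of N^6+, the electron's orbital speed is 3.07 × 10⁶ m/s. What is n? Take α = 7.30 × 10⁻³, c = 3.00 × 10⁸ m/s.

v_n = Zαc/n ⇒ n = Zαc/v = 7 × 0.00730 × 3.00 × 10⁸ / 3.07 × 10⁶ ≈ 4.99
n = 5

5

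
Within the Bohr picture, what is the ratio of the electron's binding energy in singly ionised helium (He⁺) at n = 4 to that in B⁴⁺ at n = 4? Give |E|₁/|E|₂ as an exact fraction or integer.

4/25

|E| ∝ Z^2 · n^-2
|E|₁/|E|₂ = (2/5)^2 · (4/4)^-2 = 4/25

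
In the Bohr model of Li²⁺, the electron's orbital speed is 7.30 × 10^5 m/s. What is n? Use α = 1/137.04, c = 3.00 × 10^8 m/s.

9

v_n = Zαc/n ⇒ n = Zαc/v = 3 × 0.00730 × 3.00 × 10^8 / 7.30 × 10^5 ≈ 9.00
n = 9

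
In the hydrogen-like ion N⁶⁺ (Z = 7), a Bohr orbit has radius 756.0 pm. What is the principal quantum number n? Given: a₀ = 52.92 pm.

10

r_n = n²a₀/Z ⇒ n² = rZ/a₀ = 756.0 × 7 / 52.92 ≈ 100.00
n = 10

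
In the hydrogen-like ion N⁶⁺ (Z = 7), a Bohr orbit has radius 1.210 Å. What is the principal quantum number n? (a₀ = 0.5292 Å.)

4

r_n = n²a₀/Z ⇒ n² = rZ/a₀ = 1.210 × 7 / 0.5292 ≈ 16.01
n = 4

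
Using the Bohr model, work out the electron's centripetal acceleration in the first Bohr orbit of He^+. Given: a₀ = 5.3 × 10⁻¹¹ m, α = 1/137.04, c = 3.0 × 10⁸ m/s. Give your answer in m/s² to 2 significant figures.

7.2 × 10²³ m/s²

r = n²a₀/Z = 2.6 × 10⁻¹¹ m, v = Zαc/n = 4.4 × 10⁶ m/s
a = v²/r = (4.4 × 10⁶)² / 2.6 × 10⁻¹¹ = 7.2 × 10²³ m/s²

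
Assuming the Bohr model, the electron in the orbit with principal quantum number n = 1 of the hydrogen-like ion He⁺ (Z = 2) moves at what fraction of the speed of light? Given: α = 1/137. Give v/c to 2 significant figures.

v_n = Zαc/n, so v/c = Zα/n = 2 × 0.0073 / 1 = 0.015

0.015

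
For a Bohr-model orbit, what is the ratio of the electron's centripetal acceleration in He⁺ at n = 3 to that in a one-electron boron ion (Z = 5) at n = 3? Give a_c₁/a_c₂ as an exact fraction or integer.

8/125

a_c ∝ Z^3 · n^-4
a_c₁/a_c₂ = (2/5)^3 · (3/3)^-4 = 8/125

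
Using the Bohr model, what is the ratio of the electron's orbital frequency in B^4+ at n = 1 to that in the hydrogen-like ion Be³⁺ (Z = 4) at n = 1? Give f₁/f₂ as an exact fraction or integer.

25/16

f ∝ Z^2 · n^-3
f₁/f₂ = (5/4)^2 · (1/1)^-3 = 25/16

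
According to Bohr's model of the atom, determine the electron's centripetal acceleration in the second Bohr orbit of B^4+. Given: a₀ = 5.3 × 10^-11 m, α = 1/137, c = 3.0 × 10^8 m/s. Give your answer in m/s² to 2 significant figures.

r = n²a₀/Z = 4.2 × 10^-11 m, v = Zαc/n = 5.5 × 10^6 m/s
a = v²/r = (5.5 × 10^6)² / 4.2 × 10^-11 = 7.1 × 10^23 m/s²

7.1 × 10^23 m/s²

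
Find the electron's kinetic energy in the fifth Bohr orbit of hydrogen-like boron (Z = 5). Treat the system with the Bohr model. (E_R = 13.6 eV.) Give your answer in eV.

13.6 eV

For a Coulomb orbit the virial theorem gives K = −E_n.
E_n = −E_R·Z²/n², so K = E_R·Z²/n² = 13.6 × 5²/5² = 13.6 eV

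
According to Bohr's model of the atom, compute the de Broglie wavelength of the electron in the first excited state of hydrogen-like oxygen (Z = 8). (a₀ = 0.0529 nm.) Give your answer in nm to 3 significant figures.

The Bohr quantisation condition is nλ = 2πr_n.
r_n = n²a₀/Z = 0.0265 nm
λ = 2πr_n/n = 2π·0.0265/2 = 0.0831 nm

0.0831 nm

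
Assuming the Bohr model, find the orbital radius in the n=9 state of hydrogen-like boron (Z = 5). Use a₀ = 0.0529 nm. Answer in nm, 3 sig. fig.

0.857 nm

r_n = n²a₀/Z = 9² × 0.0529 / 5
    = 81 × 0.0529 / 5 = 0.857 nm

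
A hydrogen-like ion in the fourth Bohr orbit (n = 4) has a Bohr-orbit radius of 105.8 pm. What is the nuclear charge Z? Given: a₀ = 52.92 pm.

r_n = n²a₀/Z ⇒ Z = n²a₀/r = 4² × 52.92 / 105.8 ≈ 8.00
Z = 8

8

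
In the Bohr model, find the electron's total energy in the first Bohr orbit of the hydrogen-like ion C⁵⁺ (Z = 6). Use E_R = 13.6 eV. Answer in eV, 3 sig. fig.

-490 eV

E_n = −E_R·Z²/n² = −13.6 × 6²/1² = -490 eV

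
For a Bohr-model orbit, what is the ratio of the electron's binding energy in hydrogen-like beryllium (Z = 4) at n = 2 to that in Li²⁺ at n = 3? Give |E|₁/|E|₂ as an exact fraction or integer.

4

|E| ∝ Z^2 · n^-2
|E|₁/|E|₂ = (4/3)^2 · (2/3)^-2 = 4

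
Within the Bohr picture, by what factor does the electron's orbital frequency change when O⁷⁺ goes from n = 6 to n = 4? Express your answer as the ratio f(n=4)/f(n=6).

27/8

f ∝ Z^2 · n^-3; with Z fixed, f ∝ n^-3.
f(n=4)/f(n=6) = (4/6)^-3 = 27/8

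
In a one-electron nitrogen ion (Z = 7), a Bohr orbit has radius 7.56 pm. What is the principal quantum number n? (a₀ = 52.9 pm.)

r_n = n²a₀/Z ⇒ n² = rZ/a₀ = 7.56 × 7 / 52.9 ≈ 1.00
n = 1

1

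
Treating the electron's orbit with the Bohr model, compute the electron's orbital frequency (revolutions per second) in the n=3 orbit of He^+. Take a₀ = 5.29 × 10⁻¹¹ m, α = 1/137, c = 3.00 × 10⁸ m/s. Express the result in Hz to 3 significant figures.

9.76 × 10¹⁴ Hz

r = n²a₀/Z = 2.38 × 10⁻¹⁰ m, v = Zαc/n = 1.46 × 10⁶ m/s
f = v/(2πr) = 9.76 × 10¹⁴ Hz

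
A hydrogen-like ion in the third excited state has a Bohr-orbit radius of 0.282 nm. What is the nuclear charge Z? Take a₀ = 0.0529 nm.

r_n = n²a₀/Z ⇒ Z = n²a₀/r = 4² × 0.0529 / 0.282 ≈ 3.00
Z = 3

3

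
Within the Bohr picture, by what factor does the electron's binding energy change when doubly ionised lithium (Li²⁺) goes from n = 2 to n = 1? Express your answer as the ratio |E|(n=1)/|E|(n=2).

|E| ∝ Z^2 · n^-2; with Z fixed, |E| ∝ n^-2.
|E|(n=1)/|E|(n=2) = (1/2)^-2 = 4

4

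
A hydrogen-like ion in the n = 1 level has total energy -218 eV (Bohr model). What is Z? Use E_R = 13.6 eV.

4

E_n = −E_R Z²/n² ⇒ Z² = −E_n n²/E_R = 218 × 1² / 13.6 ≈ 16.03
Z = 4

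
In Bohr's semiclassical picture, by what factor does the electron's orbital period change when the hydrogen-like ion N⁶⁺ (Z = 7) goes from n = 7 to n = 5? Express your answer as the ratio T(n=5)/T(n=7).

125/343

T ∝ Z^-2 · n^3; with Z fixed, T ∝ n^3.
T(n=5)/T(n=7) = (5/7)^3 = 125/343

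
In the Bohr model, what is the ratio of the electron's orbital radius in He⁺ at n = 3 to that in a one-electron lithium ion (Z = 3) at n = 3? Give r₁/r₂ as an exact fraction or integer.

3/2

r ∝ Z^-1 · n^2
r₁/r₂ = (2/3)^-1 · (3/3)^2 = 3/2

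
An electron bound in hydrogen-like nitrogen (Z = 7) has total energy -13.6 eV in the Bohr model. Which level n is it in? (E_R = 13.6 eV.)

E_n = −E_R Z²/n² ⇒ n² = E_R Z²/(−E_n) = 13.6 × 7² / 13.6 ≈ 49.00
n = 7

7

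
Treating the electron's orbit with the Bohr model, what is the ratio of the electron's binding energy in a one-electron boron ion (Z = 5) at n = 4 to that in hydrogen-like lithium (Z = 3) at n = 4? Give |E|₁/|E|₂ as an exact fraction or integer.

|E| ∝ Z^2 · n^-2
|E|₁/|E|₂ = (5/3)^2 · (4/4)^-2 = 25/9

25/9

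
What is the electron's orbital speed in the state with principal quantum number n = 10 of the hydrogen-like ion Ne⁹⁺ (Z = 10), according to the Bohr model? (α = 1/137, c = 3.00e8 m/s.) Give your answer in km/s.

v_n = Zαc/n = 10 × 0.00730 × 3.00e8 / 10
    = 2190 km/s

2190 km/s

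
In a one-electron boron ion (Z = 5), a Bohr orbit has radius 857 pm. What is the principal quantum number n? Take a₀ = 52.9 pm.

9

r_n = n²a₀/Z ⇒ n² = rZ/a₀ = 857 × 5 / 52.9 ≈ 81.00
n = 9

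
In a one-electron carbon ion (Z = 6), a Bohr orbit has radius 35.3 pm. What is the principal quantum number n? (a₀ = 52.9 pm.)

r_n = n²a₀/Z ⇒ n² = rZ/a₀ = 35.3 × 6 / 52.9 ≈ 4.00
n = 2

2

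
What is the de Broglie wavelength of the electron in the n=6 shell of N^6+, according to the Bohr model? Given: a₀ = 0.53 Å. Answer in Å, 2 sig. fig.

2.9 Å

The Bohr quantisation condition is nλ = 2πr_n.
r_n = n²a₀/Z = 2.7 Å
λ = 2πr_n/n = 2π·2.7/6 = 2.9 Å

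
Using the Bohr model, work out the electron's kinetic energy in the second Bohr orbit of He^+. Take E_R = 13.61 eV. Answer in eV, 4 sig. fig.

For a Coulomb orbit the virial theorem gives K = −E_n.
E_n = −E_R·Z²/n², so K = E_R·Z²/n² = 13.61 × 2²/2² = 13.61 eV

13.61 eV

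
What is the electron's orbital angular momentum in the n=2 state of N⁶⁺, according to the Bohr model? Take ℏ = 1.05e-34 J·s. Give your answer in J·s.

2.10e-34 J·s

L_n = nℏ = 2 × 1.05e-34 = 2.10e-34 J·s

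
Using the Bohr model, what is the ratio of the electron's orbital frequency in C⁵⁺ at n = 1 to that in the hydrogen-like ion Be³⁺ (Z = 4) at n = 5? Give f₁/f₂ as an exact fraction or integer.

1125/4

f ∝ Z^2 · n^-3
f₁/f₂ = (6/4)^2 · (1/5)^-3 = 1125/4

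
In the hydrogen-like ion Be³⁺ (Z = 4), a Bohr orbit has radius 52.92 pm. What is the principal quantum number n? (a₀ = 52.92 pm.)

2

r_n = n²a₀/Z ⇒ n² = rZ/a₀ = 52.92 × 4 / 52.92 ≈ 4.00
n = 2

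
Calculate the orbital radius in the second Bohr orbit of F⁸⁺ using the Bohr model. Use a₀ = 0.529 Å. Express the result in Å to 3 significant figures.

r_n = n²a₀/Z = 2² × 0.529 / 9
    = 4 × 0.529 / 9 = 0.235 Å

0.235 Å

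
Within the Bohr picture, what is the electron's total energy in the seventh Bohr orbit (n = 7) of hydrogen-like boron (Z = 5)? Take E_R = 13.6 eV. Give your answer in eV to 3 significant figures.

-6.94 eV

E_n = −E_R·Z²/n² = −13.6 × 5²/7² = -6.94 eV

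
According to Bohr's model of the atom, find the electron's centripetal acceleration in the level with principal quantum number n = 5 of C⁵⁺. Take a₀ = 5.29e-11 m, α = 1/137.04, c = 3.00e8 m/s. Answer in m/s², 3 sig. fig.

r = n²a₀/Z = 2.20e-10 m, v = Zαc/n = 2.63e6 m/s
a = v²/r = (2.63e6)² / 2.20e-10 = 3.13e22 m/s²

3.13e22 m/s²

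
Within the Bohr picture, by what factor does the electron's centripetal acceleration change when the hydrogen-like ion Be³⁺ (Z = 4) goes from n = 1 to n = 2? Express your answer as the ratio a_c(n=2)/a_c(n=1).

1/16

a_c ∝ Z^3 · n^-4; with Z fixed, a_c ∝ n^-4.
a_c(n=2)/a_c(n=1) = (2/1)^-4 = 1/16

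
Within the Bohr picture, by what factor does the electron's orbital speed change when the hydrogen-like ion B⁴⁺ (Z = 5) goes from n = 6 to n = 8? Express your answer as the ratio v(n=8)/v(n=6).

v ∝ Z^1 · n^-1; with Z fixed, v ∝ n^-1.
v(n=8)/v(n=6) = (8/6)^-1 = 3/4

3/4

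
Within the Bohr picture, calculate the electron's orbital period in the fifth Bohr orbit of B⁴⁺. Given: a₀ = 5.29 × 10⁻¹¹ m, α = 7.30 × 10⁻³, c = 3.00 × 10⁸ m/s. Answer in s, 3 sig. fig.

r = n²a₀/Z = 5²·5.29 × 10⁻¹¹/5 = 2.64 × 10⁻¹⁰ m
v = Zαc/n = 5·0.00730·3.00 × 10⁸/5 = 2.19 × 10⁶ m/s
T = 2πr/v = 7.59 × 10⁻¹⁶ s

7.59 × 10⁻¹⁶ s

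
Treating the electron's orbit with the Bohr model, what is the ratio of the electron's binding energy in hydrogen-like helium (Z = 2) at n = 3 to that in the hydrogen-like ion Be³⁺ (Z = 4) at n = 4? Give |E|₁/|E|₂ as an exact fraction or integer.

|E| ∝ Z^2 · n^-2
|E|₁/|E|₂ = (2/4)^2 · (3/4)^-2 = 4/9

4/9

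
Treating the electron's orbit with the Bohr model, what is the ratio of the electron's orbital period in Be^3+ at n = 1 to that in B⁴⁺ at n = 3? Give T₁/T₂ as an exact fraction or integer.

25/432

T ∝ Z^-2 · n^3
T₁/T₂ = (4/5)^-2 · (1/3)^3 = 25/432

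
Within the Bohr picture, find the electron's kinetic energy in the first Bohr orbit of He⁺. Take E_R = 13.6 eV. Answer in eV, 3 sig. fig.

54.4 eV

For a Coulomb orbit the virial theorem gives K = −E_n.
E_n = −E_R·Z²/n², so K = E_R·Z²/n² = 13.6 × 2²/1² = 54.4 eV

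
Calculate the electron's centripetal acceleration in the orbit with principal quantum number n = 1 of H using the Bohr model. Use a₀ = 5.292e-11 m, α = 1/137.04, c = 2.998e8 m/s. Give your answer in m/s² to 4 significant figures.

r = n²a₀/Z = 5.292e-11 m, v = Zαc/n = 2.188e6 m/s
a = v²/r = (2.188e6)² / 5.292e-11 = 9.044e22 m/s²

9.044e22 m/s²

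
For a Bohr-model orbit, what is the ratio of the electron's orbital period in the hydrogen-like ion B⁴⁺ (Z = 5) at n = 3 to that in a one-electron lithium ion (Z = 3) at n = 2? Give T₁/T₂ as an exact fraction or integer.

243/200

T ∝ Z^-2 · n^3
T₁/T₂ = (5/3)^-2 · (3/2)^3 = 243/200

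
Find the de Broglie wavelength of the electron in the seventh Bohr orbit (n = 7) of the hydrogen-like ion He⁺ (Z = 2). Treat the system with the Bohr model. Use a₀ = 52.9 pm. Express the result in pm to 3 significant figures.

The Bohr quantisation condition is nλ = 2πr_n.
r_n = n²a₀/Z = 1300 pm
λ = 2πr_n/n = 2π·1300/7 = 1160 pm

1160 pm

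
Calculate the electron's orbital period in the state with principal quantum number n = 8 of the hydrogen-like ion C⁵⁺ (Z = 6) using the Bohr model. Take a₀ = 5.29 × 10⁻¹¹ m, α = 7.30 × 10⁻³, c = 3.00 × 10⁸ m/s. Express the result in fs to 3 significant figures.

2.16 fs

r = n²a₀/Z = 8²·5.29 × 10⁻¹¹/6 = 5.64 × 10⁻¹⁰ m
v = Zαc/n = 6·0.00730·3.00 × 10⁸/8 = 1.64 × 10⁶ m/s
T = 2πr/v = 2.16 × 10⁻¹⁵ s = 2.16 fs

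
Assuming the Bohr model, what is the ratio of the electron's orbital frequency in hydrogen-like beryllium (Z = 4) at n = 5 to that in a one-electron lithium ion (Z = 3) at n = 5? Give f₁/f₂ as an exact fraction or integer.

16/9

f ∝ Z^2 · n^-3
f₁/f₂ = (4/3)^2 · (5/5)^-3 = 16/9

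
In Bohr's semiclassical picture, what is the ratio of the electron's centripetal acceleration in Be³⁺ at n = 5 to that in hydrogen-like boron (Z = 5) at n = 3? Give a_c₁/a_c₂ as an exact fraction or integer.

a_c ∝ Z^3 · n^-4
a_c₁/a_c₂ = (4/5)^3 · (5/3)^-4 = 5184/78125

5184/78125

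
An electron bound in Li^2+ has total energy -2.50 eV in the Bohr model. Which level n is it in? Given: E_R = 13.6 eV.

E_n = −E_R Z²/n² ⇒ n² = E_R Z²/(−E_n) = 13.6 × 3² / 2.50 ≈ 48.96
n = 7

7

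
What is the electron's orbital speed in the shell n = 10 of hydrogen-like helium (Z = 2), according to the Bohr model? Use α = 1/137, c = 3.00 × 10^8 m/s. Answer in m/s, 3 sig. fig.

v_n = Zαc/n = 2 × 0.00730 × 3.00 × 10^8 / 10
    = 4.38 × 10^5 m/s

4.38 × 10^5 m/s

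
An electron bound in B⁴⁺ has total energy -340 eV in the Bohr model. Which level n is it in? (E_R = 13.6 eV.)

E_n = −E_R Z²/n² ⇒ n² = E_R Z²/(−E_n) = 13.6 × 5² / 340 ≈ 1.00
n = 1

1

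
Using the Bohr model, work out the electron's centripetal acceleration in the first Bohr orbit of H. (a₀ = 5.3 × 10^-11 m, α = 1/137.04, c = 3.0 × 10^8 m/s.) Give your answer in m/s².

r = n²a₀/Z = 5.3 × 10^-11 m, v = Zαc/n = 2.2 × 10^6 m/s
a = v²/r = (2.2 × 10^6)² / 5.3 × 10^-11 = 9.0 × 10^22 m/s²

9.0 × 10^22 m/s²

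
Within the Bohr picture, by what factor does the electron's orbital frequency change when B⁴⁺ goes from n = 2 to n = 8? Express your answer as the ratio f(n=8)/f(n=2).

f ∝ Z^2 · n^-3; with Z fixed, f ∝ n^-3.
f(n=8)/f(n=2) = (8/2)^-3 = 1/64

1/64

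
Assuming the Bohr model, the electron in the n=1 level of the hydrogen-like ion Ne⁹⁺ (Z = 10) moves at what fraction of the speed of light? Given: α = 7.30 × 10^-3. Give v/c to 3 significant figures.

v_n = Zαc/n, so v/c = Zα/n = 10 × 0.00730 / 1 = 0.0730

0.0730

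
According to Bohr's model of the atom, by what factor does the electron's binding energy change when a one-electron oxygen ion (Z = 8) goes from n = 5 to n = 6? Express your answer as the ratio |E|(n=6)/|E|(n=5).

|E| ∝ Z^2 · n^-2; with Z fixed, |E| ∝ n^-2.
|E|(n=6)/|E|(n=5) = (6/5)^-2 = 25/36

25/36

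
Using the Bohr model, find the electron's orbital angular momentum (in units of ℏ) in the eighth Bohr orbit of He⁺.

8

L_n = nℏ, so L/ℏ = n = 8.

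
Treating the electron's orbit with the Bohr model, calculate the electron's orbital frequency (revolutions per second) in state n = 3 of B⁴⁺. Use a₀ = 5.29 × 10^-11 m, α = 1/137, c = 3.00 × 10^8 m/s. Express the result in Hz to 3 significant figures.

6.10 × 10^15 Hz

r = n²a₀/Z = 9.52 × 10^-11 m, v = Zαc/n = 3.65 × 10^6 m/s
f = v/(2πr) = 6.10 × 10^15 Hz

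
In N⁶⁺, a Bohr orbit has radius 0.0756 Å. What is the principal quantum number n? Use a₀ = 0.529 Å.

1

r_n = n²a₀/Z ⇒ n² = rZ/a₀ = 0.0756 × 7 / 0.529 ≈ 1.00
n = 1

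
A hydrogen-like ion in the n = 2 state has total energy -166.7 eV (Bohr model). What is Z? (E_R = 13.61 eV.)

E_n = −E_R Z²/n² ⇒ Z² = −E_n n²/E_R = 166.7 × 2² / 13.61 ≈ 48.99
Z = 7

7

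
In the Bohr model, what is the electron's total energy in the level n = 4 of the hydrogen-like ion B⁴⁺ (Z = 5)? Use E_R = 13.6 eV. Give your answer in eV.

-21.2 eV

E_n = −E_R·Z²/n² = −13.6 × 5²/4² = -21.2 eV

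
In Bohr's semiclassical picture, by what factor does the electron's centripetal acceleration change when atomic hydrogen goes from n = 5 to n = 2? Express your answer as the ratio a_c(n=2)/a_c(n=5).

a_c ∝ Z^3 · n^-4; with Z fixed, a_c ∝ n^-4.
a_c(n=2)/a_c(n=5) = (2/5)^-4 = 625/16

625/16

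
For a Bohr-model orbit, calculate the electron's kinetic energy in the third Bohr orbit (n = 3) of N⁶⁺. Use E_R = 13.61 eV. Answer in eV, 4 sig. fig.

74.10 eV

For a Coulomb orbit the virial theorem gives K = −E_n.
E_n = −E_R·Z²/n², so K = E_R·Z²/n² = 13.61 × 7²/3² = 74.10 eV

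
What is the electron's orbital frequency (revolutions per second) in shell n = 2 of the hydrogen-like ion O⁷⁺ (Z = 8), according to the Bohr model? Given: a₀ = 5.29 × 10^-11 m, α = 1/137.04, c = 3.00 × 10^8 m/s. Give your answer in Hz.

5.27 × 10^16 Hz

r = n²a₀/Z = 2.65 × 10^-11 m, v = Zαc/n = 8.76 × 10^6 m/s
f = v/(2πr) = 5.27 × 10^16 Hz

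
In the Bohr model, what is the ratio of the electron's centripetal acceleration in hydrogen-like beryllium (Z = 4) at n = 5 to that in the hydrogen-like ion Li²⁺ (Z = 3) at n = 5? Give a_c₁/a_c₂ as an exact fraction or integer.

a_c ∝ Z^3 · n^-4
a_c₁/a_c₂ = (4/3)^3 · (5/5)^-4 = 64/27

64/27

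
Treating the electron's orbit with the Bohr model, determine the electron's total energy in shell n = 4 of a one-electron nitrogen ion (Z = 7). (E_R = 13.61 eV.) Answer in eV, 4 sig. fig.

E_n = −E_R·Z²/n² = −13.61 × 7²/4² = -41.68 eV

-41.68 eV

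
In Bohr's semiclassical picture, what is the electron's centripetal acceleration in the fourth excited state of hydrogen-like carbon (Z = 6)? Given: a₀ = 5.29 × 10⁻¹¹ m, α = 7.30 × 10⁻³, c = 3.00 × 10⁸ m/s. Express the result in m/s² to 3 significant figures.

3.13 × 10²² m/s²

r = n²a₀/Z = 2.20 × 10⁻¹⁰ m, v = Zαc/n = 2.63 × 10⁶ m/s
a = v²/r = (2.63 × 10⁶)² / 2.20 × 10⁻¹⁰ = 3.13 × 10²² m/s²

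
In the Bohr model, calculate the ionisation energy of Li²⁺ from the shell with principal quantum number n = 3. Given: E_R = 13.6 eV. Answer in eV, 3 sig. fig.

13.6 eV

E_n = −E_R·Z²/n² = −13.6 × 3²/3² eV = -13.6 eV
Ionisation energy = −E_n = 13.6 eV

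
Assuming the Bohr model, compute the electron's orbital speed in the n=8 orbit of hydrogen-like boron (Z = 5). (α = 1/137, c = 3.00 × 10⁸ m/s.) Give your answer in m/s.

1.37 × 10⁶ m/s

v_n = Zαc/n = 5 × 0.00730 × 3.00 × 10⁸ / 8
    = 1.37 × 10⁶ m/s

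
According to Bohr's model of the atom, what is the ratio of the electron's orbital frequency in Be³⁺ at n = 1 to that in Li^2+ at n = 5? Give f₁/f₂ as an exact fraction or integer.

f ∝ Z^2 · n^-3
f₁/f₂ = (4/3)^2 · (1/5)^-3 = 2000/9

2000/9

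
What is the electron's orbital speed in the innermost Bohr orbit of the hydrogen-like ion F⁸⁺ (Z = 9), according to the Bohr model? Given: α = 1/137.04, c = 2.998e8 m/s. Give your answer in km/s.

1.969e4 km/s

v_n = Zαc/n = 9 × 0.007297 × 2.998e8 / 1
    = 1.969e4 km/s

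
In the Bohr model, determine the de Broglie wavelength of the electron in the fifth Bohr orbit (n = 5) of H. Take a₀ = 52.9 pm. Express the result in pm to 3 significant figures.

1660 pm

The Bohr quantisation condition is nλ = 2πr_n.
r_n = n²a₀/Z = 1320 pm
λ = 2πr_n/n = 2π·1320/5 = 1660 pm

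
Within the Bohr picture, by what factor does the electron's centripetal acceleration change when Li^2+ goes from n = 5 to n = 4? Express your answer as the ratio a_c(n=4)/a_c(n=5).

a_c ∝ Z^3 · n^-4; with Z fixed, a_c ∝ n^-4.
a_c(n=4)/a_c(n=5) = (4/5)^-4 = 625/256

625/256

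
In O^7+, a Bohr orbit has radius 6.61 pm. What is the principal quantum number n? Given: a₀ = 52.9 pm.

1

r_n = n²a₀/Z ⇒ n² = rZ/a₀ = 6.61 × 8 / 52.9 ≈ 1.00
n = 1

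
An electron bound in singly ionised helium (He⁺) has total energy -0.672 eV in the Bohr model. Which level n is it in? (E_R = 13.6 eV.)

9

E_n = −E_R Z²/n² ⇒ n² = E_R Z²/(−E_n) = 13.6 × 2² / 0.672 ≈ 80.95
n = 9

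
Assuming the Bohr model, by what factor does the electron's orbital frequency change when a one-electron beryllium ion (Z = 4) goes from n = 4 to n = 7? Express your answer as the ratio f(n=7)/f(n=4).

64/343

f ∝ Z^2 · n^-3; with Z fixed, f ∝ n^-3.
f(n=7)/f(n=4) = (7/4)^-3 = 64/343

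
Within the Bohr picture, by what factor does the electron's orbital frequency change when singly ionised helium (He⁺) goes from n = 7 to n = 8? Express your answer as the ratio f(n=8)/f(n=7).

343/512

f ∝ Z^2 · n^-3; with Z fixed, f ∝ n^-3.
f(n=8)/f(n=7) = (8/7)^-3 = 343/512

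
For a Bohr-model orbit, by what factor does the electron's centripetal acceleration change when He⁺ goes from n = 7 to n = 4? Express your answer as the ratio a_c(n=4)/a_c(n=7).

2401/256

a_c ∝ Z^3 · n^-4; with Z fixed, a_c ∝ n^-4.
a_c(n=4)/a_c(n=7) = (4/7)^-4 = 2401/256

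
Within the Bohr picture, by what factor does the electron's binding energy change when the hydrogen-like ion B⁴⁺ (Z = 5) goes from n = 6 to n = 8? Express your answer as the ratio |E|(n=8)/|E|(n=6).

9/16

|E| ∝ Z^2 · n^-2; with Z fixed, |E| ∝ n^-2.
|E|(n=8)/|E|(n=6) = (8/6)^-2 = 9/16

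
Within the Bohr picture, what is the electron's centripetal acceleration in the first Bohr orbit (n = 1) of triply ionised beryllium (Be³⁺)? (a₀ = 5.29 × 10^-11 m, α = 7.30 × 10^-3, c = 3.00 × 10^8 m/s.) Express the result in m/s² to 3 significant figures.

r = n²a₀/Z = 1.32 × 10^-11 m, v = Zαc/n = 8.76 × 10^6 m/s
a = v²/r = (8.76 × 10^6)² / 1.32 × 10^-11 = 5.80 × 10^24 m/s²

5.80 × 10^24 m/s²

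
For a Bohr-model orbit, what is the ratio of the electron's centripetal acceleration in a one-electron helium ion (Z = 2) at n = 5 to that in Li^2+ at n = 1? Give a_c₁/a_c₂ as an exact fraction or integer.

a_c ∝ Z^3 · n^-4
a_c₁/a_c₂ = (2/3)^3 · (5/1)^-4 = 8/16875

8/16875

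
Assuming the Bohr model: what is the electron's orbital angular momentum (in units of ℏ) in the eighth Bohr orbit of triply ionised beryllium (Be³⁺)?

L_n = nℏ, so L/ℏ = n = 8.

8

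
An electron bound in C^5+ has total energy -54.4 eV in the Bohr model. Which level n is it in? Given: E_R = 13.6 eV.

3

E_n = −E_R Z²/n² ⇒ n² = E_R Z²/(−E_n) = 13.6 × 6² / 54.4 ≈ 9.00
n = 3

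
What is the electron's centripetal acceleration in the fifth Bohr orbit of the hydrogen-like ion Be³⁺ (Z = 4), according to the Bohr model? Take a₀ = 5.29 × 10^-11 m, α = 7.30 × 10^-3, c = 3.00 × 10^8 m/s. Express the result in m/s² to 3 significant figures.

9.28 × 10^21 m/s²

r = n²a₀/Z = 3.31 × 10^-10 m, v = Zαc/n = 1.75 × 10^6 m/s
a = v²/r = (1.75 × 10^6)² / 3.31 × 10^-10 = 9.28 × 10^21 m/s²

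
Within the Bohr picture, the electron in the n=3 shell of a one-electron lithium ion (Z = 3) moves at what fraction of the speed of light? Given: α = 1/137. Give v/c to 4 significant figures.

0.007299

v_n = Zαc/n, so v/c = Zα/n = 3 × 0.007299 / 3 = 0.007299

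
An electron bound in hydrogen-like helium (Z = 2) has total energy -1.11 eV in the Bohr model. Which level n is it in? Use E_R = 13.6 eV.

E_n = −E_R Z²/n² ⇒ n² = E_R Z²/(−E_n) = 13.6 × 2² / 1.11 ≈ 49.01
n = 7

7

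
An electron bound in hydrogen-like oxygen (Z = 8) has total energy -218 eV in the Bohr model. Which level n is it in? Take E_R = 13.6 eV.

E_n = −E_R Z²/n² ⇒ n² = E_R Z²/(−E_n) = 13.6 × 8² / 218 ≈ 3.99
n = 2

2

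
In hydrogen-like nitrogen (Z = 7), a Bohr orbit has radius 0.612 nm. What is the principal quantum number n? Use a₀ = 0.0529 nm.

9

r_n = n²a₀/Z ⇒ n² = rZ/a₀ = 0.612 × 7 / 0.0529 ≈ 80.98
n = 9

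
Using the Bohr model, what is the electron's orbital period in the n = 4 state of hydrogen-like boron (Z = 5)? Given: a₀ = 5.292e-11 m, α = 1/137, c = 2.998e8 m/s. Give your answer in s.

3.890e-16 s

r = n²a₀/Z = 4²·5.292e-11/5 = 1.693e-10 m
v = Zαc/n = 5·0.007299·2.998e8/4 = 2.735e6 m/s
T = 2πr/v = 3.890e-16 s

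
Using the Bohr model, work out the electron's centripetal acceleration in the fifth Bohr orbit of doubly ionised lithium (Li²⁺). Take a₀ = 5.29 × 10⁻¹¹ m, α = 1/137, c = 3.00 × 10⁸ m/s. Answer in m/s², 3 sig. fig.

3.92 × 10²¹ m/s²

r = n²a₀/Z = 4.41 × 10⁻¹⁰ m, v = Zαc/n = 1.31 × 10⁶ m/s
a = v²/r = (1.31 × 10⁶)² / 4.41 × 10⁻¹⁰ = 3.92 × 10²¹ m/s²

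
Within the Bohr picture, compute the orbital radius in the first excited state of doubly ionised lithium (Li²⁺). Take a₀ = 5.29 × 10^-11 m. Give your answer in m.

7.05 × 10^-11 m

r_n = n²a₀/Z = 2² × 5.29 × 10^-11 / 3
    = 4 × 5.29 × 10^-11 / 3 = 7.05 × 10^-11 m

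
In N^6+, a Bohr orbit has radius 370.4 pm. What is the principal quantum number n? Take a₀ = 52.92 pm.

7

r_n = n²a₀/Z ⇒ n² = rZ/a₀ = 370.4 × 7 / 52.92 ≈ 48.99
n = 7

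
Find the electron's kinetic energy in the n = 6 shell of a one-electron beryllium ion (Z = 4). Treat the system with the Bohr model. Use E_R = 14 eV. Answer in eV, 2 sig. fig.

6.2 eV

For a Coulomb orbit the virial theorem gives K = −E_n.
E_n = −E_R·Z²/n², so K = E_R·Z²/n² = 14 × 4²/6² = 6.2 eV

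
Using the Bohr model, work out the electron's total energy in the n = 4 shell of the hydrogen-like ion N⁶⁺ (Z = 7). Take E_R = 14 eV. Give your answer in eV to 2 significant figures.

-43 eV

E_n = −E_R·Z²/n² = −14 × 7²/4² = -43 eV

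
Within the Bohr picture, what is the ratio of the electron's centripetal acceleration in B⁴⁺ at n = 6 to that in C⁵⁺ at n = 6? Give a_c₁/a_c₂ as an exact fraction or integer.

a_c ∝ Z^3 · n^-4
a_c₁/a_c₂ = (5/6)^3 · (6/6)^-4 = 125/216

125/216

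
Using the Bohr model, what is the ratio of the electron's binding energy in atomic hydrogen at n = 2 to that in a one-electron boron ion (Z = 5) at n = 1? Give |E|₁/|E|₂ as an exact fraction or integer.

|E| ∝ Z^2 · n^-2
|E|₁/|E|₂ = (1/5)^2 · (2/1)^-2 = 1/100

1/100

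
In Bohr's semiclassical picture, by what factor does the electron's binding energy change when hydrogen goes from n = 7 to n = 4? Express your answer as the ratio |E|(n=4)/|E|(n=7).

|E| ∝ Z^2 · n^-2; with Z fixed, |E| ∝ n^-2.
|E|(n=4)/|E|(n=7) = (4/7)^-2 = 49/16

49/16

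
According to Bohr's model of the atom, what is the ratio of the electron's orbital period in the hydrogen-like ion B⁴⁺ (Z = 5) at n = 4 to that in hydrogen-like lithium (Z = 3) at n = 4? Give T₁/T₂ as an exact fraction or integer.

T ∝ Z^-2 · n^3
T₁/T₂ = (5/3)^-2 · (4/4)^3 = 9/25

9/25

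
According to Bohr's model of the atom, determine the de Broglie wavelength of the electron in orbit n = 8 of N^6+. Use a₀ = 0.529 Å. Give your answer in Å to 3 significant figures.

3.80 Å

The Bohr quantisation condition is nλ = 2πr_n.
r_n = n²a₀/Z = 4.84 Å
λ = 2πr_n/n = 2π·4.84/8 = 3.80 Å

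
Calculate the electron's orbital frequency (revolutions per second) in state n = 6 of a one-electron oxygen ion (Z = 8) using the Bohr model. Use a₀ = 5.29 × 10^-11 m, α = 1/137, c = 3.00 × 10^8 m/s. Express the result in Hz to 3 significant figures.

1.95 × 10^15 Hz

r = n²a₀/Z = 2.38 × 10^-10 m, v = Zαc/n = 2.92 × 10^6 m/s
f = v/(2πr) = 1.95 × 10^15 Hz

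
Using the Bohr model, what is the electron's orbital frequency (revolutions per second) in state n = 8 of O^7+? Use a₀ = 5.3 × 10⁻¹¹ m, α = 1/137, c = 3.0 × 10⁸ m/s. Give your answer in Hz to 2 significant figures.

r = n²a₀/Z = 4.2 × 10⁻¹⁰ m, v = Zαc/n = 2.2 × 10⁶ m/s
f = v/(2πr) = 8.2 × 10¹⁴ Hz

8.2 × 10¹⁴ Hz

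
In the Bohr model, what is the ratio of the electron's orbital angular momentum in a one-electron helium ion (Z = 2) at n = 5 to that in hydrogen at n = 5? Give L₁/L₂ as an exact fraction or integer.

1

L = nℏ is independent of Z.
L₁/L₂ = n₁/n₂ = 5/5 = 1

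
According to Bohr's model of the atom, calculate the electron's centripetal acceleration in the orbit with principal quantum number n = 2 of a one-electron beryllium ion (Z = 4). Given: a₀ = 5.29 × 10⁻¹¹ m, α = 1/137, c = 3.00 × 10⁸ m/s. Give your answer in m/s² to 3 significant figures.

3.63 × 10²³ m/s²

r = n²a₀/Z = 5.29 × 10⁻¹¹ m, v = Zαc/n = 4.38 × 10⁶ m/s
a = v²/r = (4.38 × 10⁶)² / 5.29 × 10⁻¹¹ = 3.63 × 10²³ m/s²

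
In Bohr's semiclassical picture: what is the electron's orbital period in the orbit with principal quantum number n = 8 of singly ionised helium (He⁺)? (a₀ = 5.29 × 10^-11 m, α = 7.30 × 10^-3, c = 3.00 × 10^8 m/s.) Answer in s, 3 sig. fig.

1.94 × 10^-14 s

r = n²a₀/Z = 8²·5.29 × 10^-11/2 = 1.69 × 10^-9 m
v = Zαc/n = 2·0.00730·3.00 × 10^8/8 = 5.47 × 10^5 m/s
T = 2πr/v = 1.94 × 10^-14 s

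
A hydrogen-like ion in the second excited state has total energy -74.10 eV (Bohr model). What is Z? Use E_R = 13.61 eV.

E_n = −E_R Z²/n² ⇒ Z² = −E_n n²/E_R = 74.10 × 3² / 13.61 ≈ 49.00
Z = 7

7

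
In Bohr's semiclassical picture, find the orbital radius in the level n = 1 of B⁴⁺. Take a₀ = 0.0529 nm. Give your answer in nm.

0.0106 nm

r_n = n²a₀/Z = 1² × 0.0529 / 5
    = 1 × 0.0529 / 5 = 0.0106 nm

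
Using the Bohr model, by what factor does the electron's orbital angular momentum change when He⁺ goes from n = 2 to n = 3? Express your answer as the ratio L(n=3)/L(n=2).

3/2

L = nℏ depends only on n, so L ∝ n.
L(n=3)/L(n=2) = (3/2)^1 = 3/2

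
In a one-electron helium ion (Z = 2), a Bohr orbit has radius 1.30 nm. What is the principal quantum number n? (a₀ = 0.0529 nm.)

7

r_n = n²a₀/Z ⇒ n² = rZ/a₀ = 1.30 × 2 / 0.0529 ≈ 49.15
n = 7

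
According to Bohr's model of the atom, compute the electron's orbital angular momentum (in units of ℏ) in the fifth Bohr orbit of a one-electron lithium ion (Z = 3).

L_n = nℏ, so L/ℏ = n = 5.

5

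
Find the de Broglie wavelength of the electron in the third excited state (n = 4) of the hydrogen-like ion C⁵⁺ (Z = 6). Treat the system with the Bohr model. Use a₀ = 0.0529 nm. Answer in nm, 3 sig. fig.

The Bohr quantisation condition is nλ = 2πr_n.
r_n = n²a₀/Z = 0.141 nm
λ = 2πr_n/n = 2π·0.141/4 = 0.222 nm

0.222 nm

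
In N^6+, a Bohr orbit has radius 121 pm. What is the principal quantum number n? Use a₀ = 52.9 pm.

r_n = n²a₀/Z ⇒ n² = rZ/a₀ = 121 × 7 / 52.9 ≈ 16.01
n = 4

4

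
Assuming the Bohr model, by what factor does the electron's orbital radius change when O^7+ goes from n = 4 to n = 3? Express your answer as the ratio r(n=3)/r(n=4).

9/16

r ∝ Z^-1 · n^2; with Z fixed, r ∝ n^2.
r(n=3)/r(n=4) = (3/4)^2 = 9/16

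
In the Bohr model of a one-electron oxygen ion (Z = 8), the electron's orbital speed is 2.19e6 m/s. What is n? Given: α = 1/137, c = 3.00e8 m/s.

v_n = Zαc/n ⇒ n = Zαc/v = 8 × 0.00730 × 3.00e8 / 2.19e6 ≈ 8.00
n = 8

8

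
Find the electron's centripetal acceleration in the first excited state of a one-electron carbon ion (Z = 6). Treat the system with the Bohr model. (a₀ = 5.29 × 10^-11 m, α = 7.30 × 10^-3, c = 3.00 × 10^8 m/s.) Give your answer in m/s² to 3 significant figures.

1.22 × 10^24 m/s²

r = n²a₀/Z = 3.53 × 10^-11 m, v = Zαc/n = 6.57 × 10^6 m/s
a = v²/r = (6.57 × 10^6)² / 3.53 × 10^-11 = 1.22 × 10^24 m/s²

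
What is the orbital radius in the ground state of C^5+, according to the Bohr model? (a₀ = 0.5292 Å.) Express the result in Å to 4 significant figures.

r_n = n²a₀/Z = 1² × 0.5292 / 6
    = 1 × 0.5292 / 6 = 0.08820 Å

0.08820 Å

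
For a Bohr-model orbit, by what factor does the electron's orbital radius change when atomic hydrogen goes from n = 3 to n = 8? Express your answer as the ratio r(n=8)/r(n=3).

64/9

r ∝ Z^-1 · n^2; with Z fixed, r ∝ n^2.
r(n=8)/r(n=3) = (8/3)^2 = 64/9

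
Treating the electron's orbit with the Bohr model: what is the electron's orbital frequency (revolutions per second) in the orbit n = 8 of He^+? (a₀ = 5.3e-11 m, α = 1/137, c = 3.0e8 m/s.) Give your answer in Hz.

r = n²a₀/Z = 1.7e-9 m, v = Zαc/n = 5.5e5 m/s
f = v/(2πr) = 5.1e13 Hz

5.1e13 Hz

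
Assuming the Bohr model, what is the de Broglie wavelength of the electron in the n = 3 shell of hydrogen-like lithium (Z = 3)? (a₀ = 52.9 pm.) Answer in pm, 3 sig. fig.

The Bohr quantisation condition is nλ = 2πr_n.
r_n = n²a₀/Z = 159 pm
λ = 2πr_n/n = 2π·159/3 = 332 pm

332 pm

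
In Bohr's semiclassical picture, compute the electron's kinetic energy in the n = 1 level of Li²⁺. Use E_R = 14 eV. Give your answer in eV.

For a Coulomb orbit the virial theorem gives K = −E_n.
E_n = −E_R·Z²/n², so K = E_R·Z²/n² = 14 × 3²/1² = 130 eV

130 eV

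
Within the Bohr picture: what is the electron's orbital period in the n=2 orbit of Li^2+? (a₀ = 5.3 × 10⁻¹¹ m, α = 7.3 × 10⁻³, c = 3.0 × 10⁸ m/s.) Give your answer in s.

r = n²a₀/Z = 2²·5.3 × 10⁻¹¹/3 = 7.1 × 10⁻¹¹ m
v = Zαc/n = 3·0.0073·3.0 × 10⁸/2 = 3.3 × 10⁶ m/s
T = 2πr/v = 1.4 × 10⁻¹⁶ s

1.4 × 10⁻¹⁶ s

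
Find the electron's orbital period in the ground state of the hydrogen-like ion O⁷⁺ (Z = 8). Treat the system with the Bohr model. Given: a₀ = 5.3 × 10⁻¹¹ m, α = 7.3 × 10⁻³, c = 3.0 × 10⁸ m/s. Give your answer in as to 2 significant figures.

2.4 as

r = n²a₀/Z = 1²·5.3 × 10⁻¹¹/8 = 6.6 × 10⁻¹² m
v = Zαc/n = 8·0.0073·3.0 × 10⁸/1 = 1.8 × 10⁷ m/s
T = 2πr/v = 2.4 × 10⁻¹⁸ s = 2.4 as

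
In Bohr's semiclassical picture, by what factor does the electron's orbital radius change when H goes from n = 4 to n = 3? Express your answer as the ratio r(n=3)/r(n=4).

9/16

r ∝ Z^-1 · n^2; with Z fixed, r ∝ n^2.
r(n=3)/r(n=4) = (3/4)^2 = 9/16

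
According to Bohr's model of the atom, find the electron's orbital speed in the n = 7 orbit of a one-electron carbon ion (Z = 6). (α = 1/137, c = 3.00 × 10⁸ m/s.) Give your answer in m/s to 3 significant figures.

v_n = Zαc/n = 6 × 0.00730 × 3.00 × 10⁸ / 7
    = 1.88 × 10⁶ m/s

1.88 × 10⁶ m/s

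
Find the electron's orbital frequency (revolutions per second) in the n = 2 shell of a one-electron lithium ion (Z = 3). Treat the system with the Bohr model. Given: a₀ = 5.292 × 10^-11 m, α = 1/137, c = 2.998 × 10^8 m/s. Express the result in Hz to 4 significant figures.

r = n²a₀/Z = 7.056 × 10^-11 m, v = Zαc/n = 3.282 × 10^6 m/s
f = v/(2πr) = 7.404 × 10^15 Hz

7.404 × 10^15 Hz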